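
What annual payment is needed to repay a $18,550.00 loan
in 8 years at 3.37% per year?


Formula: PMT = PV * r / (1 - (1+r)^(-n))
Denominator: 1 - (1 + 0.0337)^(-8) = 0.232914
Numerator: $18,550.00 * 0.0337 = 625.135
PMT = 625.135 / 0.232914 = $2,683.97

$2,683.97


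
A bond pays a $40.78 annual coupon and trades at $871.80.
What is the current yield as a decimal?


Formula: Current yield = annual coupon / price
Substituting: CY = $40.78 / $871.80
CY = 0.046777

0.046777


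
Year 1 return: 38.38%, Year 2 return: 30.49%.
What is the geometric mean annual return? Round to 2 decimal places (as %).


Formula: Geometric mean = ((1+r1)*(1+r2))^(1/2) - 1
Product: (1 + 0.3838) * (1 + 0.3049) = 1.3838 * 1.3049 = 1.805721
Square root: 1.805721^0.5 = 1.343771
Geometric mean = 1.343771 - 1 = 0.343771
As percentage: 34.38%

34.38%


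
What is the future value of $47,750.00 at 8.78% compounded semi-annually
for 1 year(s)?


Formula: FV = P * (1 + r/m)^(m*t)
Period rate: r/m = 0.0878 / 2 = 0.0439
Total periods: m*t = 2 * 1 = 2
Growth factor: (1 + 0.0439)^2 = 1.089727
FV = $47,750.00 * 1.089727 = $52,034.47

$52,034.47


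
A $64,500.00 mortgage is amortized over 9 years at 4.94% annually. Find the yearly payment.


Formula: PMT = PV * r / (1 - (1+r)^(-n))
Denominator: 1 - (1 + 0.0494)^(-9) = 0.352066
Numerator: $64,500.00 * 0.0494 = 3186.3
PMT = 3186.3 / 0.352066 = $9,050.28

$9,050.28


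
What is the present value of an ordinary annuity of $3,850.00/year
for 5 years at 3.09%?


Formula: PV = PMT * (1 - (1+r)^(-n)) / r
Discount factor: (1 + 0.0309)^(-5) = 0.85885
Bracket: 1 - 0.85885 = 0.14115
PV = $3,850.00 * 0.14115 / 0.0309 = $17,586.65

$17,586.65


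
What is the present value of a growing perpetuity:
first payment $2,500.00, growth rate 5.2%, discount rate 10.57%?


Formula: PV = C / (r - g)
Spread: r - g = 0.1057 - 0.052 = 0.0537
Substituting: PV = $2,500.00 / 0.0537
PV = $46,554.93

$46,554.93


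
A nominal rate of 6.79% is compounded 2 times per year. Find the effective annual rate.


Formula: EAR = (1 + r/m)^m - 1
Period rate: r/m = 0.0679 / 2 = 0.03395
Compounding: (1 + 0.03395)^2 = 1.069053
EAR = 1.069053 - 1 = 0.069053

0.069053


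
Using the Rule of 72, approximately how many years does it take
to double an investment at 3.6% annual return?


Formula: Years ≈ 72 / r
Substituting: Years ≈ 72 / 3.6
Years ≈ 20.0

20.0 years


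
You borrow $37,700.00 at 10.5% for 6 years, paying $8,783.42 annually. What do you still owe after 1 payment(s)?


Formula: Balance = PV*(1+r)^k - PMT*((1+r)^k - 1)/r
Growth: (1 + 0.105)^1 = 1.105
Accumulated factor: ((1+r)^k - 1)/r = 1.0
Balance = $37,700.00 * 1.105 - $8,783.42 * 1.0
Balance = $32,875.08

$32,875.08


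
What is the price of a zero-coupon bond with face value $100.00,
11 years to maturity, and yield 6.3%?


Formula: Price = FV / (1 + r)^n
Substituting: Price = $100.00 / (1 + 0.063)^11
Discount factor: (1.063)^11 = 1.95824
Price = $100.00 / 1.95824 = $51.07

$51.07


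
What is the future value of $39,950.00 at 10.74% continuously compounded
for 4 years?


Formula: FV = P * e^(r*t)
Exponent: r*t = 0.1074 * 4 = 0.4296
e^(0.4296) = 1.536643
FV = $39,950.00 * 1.536643 = $61,388.88

$61,388.88


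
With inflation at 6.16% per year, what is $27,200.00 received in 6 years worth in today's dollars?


Formula: Real value = nominal / (1 + inflation)^years
Price level: (1 + 0.0616)^6 = 1.431415
Real value = $27,200.00 / 1.431415 = $19,002.18

$19,002.18


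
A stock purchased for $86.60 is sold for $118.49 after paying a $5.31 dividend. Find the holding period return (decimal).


Formula: HPR = (P1 - P0 + D) / P0
Gain: $118.49 - $86.60 + $5.31 = $37.20
HPR = $37.20 / $86.60 = 0.4296

0.4296


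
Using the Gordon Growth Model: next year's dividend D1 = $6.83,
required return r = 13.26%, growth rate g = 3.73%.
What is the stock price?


Formula: P = D1 / (r - g)
Spread: r - g = 0.1326 - 0.0373 = 0.0953
Substituting: P = $6.83 / 0.0953
P = $71.67

$71.67


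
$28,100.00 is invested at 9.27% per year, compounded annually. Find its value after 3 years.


Formula: FV = P * (1 + r)^n
Substituting: FV = $28,100.00 * (1 + 0.0927)^3
Growth factor: (1.0927)^3 = 1.304676
FV = $28,100.00 * 1.304676 = $36,661.41

$36,661.41


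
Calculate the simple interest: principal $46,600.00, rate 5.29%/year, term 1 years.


Formula: I = P * r * t
Substituting: I = $46,600.00 * 0.0529 * 1
Step: I = $46,600.00 * 0.0529
I = $2,465.14

$2,465.14


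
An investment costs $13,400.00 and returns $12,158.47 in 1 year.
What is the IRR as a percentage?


Formula: IRR = C1/C0 - 1
Substituting: IRR = $12,158.47 / $13,400.00 - 1
Ratio: 0.907349 - 1 = -0.092651
IRR = -9.2651%

-9.2651%


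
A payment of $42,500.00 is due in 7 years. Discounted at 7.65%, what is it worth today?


Formula: PV = FV / (1 + r)^n
Substituting: PV = $42,500.00 / (1 + 0.0765)^7
Discount factor: (1.0765)^7 = 1.675322
PV = $42,500.00 / 1.675322 = $25,368.26

$25,368.26


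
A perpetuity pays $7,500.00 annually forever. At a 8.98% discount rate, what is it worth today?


Formula: PV = C / r
Substituting: PV = $7,500.00 / 0.0898
PV = $83,518.93

$83,518.93


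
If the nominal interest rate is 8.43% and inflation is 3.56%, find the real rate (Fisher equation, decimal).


Formula: (1 + r_real) = (1 + r_nom) / (1 + inflation)
Substituting: (1 + r_real) = 1.0843 / 1.0356
(1 + r_real) = 1.047026
r_real = 1.047026 - 1 = 0.047026

0.047026


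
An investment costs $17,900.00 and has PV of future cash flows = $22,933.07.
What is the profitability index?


Formula: PI = PV(cash flows) / initial investment
Substituting: PI = $22,933.07 / $17,900.00
PI = 1.2812

1.2812


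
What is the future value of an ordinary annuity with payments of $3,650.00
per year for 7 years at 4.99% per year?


Formula: FV = PMT * ((1+r)^n - 1) / r
Growth factor: (1 + 0.0499)^7 = 1.406163
Numerator: 1.406163 - 1 = 0.406163
FV = $3,650.00 * 0.406163 / 0.0499 = $29,709.29

$29,709.29


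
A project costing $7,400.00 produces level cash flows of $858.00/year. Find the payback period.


Formula: Payback = investment / annual cash flow
Substituting: Payback = $7,400.00 / $858.00
Payback = 8.6247 years

8.6247 years


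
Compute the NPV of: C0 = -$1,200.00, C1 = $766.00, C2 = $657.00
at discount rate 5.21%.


Formula: NPV = C0 + C1/(1+r) + C2/(1+r)^2
Discount C1: $766.00 / (1 + 0.0521) = $728.07
Discount C2: $657.00 / (1 + 0.0521)^2 = $593.54
NPV = -$1,200.00 + $728.07 + $593.54 = $121.61

$121.61


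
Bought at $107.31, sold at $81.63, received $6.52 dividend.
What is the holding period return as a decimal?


Formula: HPR = (P1 - P0 + D) / P0
Gain: $81.63 - $107.31 + $6.52 = -$19.16
HPR = -$19.16 / $107.31 = -0.1785

-0.1785


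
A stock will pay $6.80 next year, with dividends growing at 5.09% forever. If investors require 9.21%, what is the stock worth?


Formula: P = D1 / (r - g)
Spread: r - g = 0.0921 - 0.0509 = 0.0412
Substituting: P = $6.80 / 0.0412
P = $165.05

$165.05


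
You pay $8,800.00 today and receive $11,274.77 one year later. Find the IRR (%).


Formula: IRR = C1/C0 - 1
Substituting: IRR = $11,274.77 / $8,800.00 - 1
Ratio: 1.281224 - 1 = 0.281224
IRR = 28.1224%

28.1224%


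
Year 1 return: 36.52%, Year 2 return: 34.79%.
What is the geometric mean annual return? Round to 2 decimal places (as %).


Formula: Geometric mean = ((1+r1)*(1+r2))^(1/2) - 1
Product: (1 + 0.3652) * (1 + 0.3479) = 1.3652 * 1.3479 = 1.840153
Square root: 1.840153^0.5 = 1.356522
Geometric mean = 1.356522 - 1 = 0.356522
As percentage: 35.65%

35.65%


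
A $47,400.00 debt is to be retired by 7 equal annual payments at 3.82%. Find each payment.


Formula: PMT = PV * r / (1 - (1+r)^(-n))
Denominator: 1 - (1 + 0.0382)^(-7) = 0.230811
Numerator: $47,400.00 * 0.0382 = 1810.68
PMT = 1810.68 / 0.230811 = $7,844.85

$7,844.85


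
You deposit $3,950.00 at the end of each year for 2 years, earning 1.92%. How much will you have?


Formula: FV = PMT * ((1+r)^n - 1) / r
Growth factor: (1 + 0.0192)^2 = 1.038769
Numerator: 1.038769 - 1 = 0.038769
FV = $3,950.00 * 0.038769 / 0.0192 = $7,975.84

$7,975.84


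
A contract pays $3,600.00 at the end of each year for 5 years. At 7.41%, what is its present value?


Formula: PV = PMT * (1 - (1+r)^(-n)) / r
Discount factor: (1 + 0.0741)^(-5) = 0.699482
Bracket: 1 - 0.699482 = 0.300518
PV = $3,600.00 * 0.300518 / 0.0741 = $14,600.07

$14,600.07


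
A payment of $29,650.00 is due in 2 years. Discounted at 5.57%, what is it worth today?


Formula: PV = FV / (1 + r)^n
Substituting: PV = $29,650.00 / (1 + 0.0557)^2
Discount factor: (1.0557)^2 = 1.114502
PV = $29,650.00 / 1.114502 = $26,603.80

$26,603.80


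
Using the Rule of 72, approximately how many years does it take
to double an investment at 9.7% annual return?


Formula: Years ≈ 72 / r
Substituting: Years ≈ 72 / 9.7
Years ≈ 7.4

7.4 years


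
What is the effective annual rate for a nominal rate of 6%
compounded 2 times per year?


Formula: EAR = (1 + r/m)^m - 1
Period rate: r/m = 0.06 / 2 = 0.03
Compounding: (1 + 0.03)^2 = 1.0609
EAR = 1.0609 - 1 = 0.0609

0.0609


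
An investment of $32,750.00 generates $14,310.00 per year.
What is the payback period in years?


Formula: Payback = investment / annual cash flow
Substituting: Payback = $32,750.00 / $14,310.00
Payback = 2.2886 years

2.2886 years


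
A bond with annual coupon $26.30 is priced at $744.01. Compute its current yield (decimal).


Formula: Current yield = annual coupon / price
Substituting: CY = $26.30 / $744.01
CY = 0.035349

0.035349


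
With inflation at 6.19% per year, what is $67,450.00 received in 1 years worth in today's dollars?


Formula: Real value = nominal / (1 + inflation)^years
Price level: (1 + 0.0619)^1 = 1.0619
Real value = $67,450.00 / 1.0619 = $63,518.22

$63,518.22


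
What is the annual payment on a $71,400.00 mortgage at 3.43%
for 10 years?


Formula: PMT = PV * r / (1 - (1+r)^(-n))
Denominator: 1 - (1 + 0.0343)^(-10) = 0.286269
Numerator: $71,400.00 * 0.0343 = 2449.02
PMT = 2449.02 / 0.286269 = $8,554.97

$8,554.97


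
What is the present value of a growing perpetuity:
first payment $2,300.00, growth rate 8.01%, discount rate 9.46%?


Formula: PV = C / (r - g)
Spread: r - g = 0.0946 - 0.0801 = 0.0145
Substituting: PV = $2,300.00 / 0.0145
PV = $158,620.69

$158,620.69


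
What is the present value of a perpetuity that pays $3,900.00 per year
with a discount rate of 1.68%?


Formula: PV = C / r
Substituting: PV = $3,900.00 / 0.0168
PV = $232,142.86

$232,142.86


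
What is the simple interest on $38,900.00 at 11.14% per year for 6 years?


Formula: I = P * r * t
Substituting: I = $38,900.00 * 0.1114 * 6
Step: I = $38,900.00 * 0.6684
I = $26,000.76

$26,000.76


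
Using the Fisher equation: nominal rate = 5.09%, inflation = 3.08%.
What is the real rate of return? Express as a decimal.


Formula: (1 + r_real) = (1 + r_nom) / (1 + inflation)
Substituting: (1 + r_real) = 1.0509 / 1.0308
(1 + r_real) = 1.019499
r_real = 1.019499 - 1 = 0.019499

0.019499


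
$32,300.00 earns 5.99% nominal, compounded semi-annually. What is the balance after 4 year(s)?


Formula: FV = P * (1 + r/m)^(m*t)
Period rate: r/m = 0.0599 / 2 = 0.02995
Total periods: m*t = 2 * 4 = 8
Growth factor: (1 + 0.02995)^8 = 1.266278
FV = $32,300.00 * 1.266278 = $40,900.79

$40,900.79


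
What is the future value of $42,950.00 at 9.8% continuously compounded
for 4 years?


Formula: FV = P * e^(r*t)
Exponent: r*t = 0.098 * 4 = 0.392
e^(0.392) = 1.479938
FV = $42,950.00 * 1.479938 = $63,563.32

$63,563.32


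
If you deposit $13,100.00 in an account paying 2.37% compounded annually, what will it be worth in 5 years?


Formula: FV = P * (1 + r)^n
Substituting: FV = $13,100.00 * (1 + 0.0237)^5
Growth factor: (1.0237)^5 = 1.124252
FV = $13,100.00 * 1.124252 = $14,727.70

$14,727.70


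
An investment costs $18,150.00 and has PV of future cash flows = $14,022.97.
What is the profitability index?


Formula: PI = PV(cash flows) / initial investment
Substituting: PI = $14,022.97 / $18,150.00
PI = 0.7726

0.7726


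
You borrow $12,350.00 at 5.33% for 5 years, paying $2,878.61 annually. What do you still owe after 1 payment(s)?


Formula: Balance = PV*(1+r)^k - PMT*((1+r)^k - 1)/r
Growth: (1 + 0.0533)^1 = 1.0533
Accumulated factor: ((1+r)^k - 1)/r = 1.0
Balance = $12,350.00 * 1.0533 - $2,878.61 * 1.0
Balance = $10,129.65

$10,129.65


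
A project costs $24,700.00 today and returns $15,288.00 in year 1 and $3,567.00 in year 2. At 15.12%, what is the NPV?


Formula: NPV = C0 + C1/(1+r) + C2/(1+r)^2
Discount C1: $15,288.00 / (1 + 0.1512) = $13,280.06
Discount C2: $3,567.00 / (1 + 0.1512)^2 = $2,691.54
NPV = -$24,700.00 + $13,280.06 + $2,691.54 = -$8,728.40

-$8,728.40


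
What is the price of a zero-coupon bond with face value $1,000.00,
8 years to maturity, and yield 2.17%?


Formula: Price = FV / (1 + r)^n
Substituting: Price = $1,000.00 / (1 + 0.0217)^8
Discount factor: (1.0217)^8 = 1.187373
Price = $1,000.00 / 1.187373 = $842.20

$842.20


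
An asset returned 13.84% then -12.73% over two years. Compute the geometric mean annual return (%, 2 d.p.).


Formula: Geometric mean = ((1+r1)*(1+r2))^(1/2) - 1
Product: (1 + 0.1384) * (1 + -0.1273) = 1.1384 * 0.8727 = 0.993482
Square root: 0.993482^0.5 = 0.996736
Geometric mean = 0.996736 - 1 = -0.003264
As percentage: -0.33%

-0.33%


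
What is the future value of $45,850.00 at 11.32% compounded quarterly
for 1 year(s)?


Formula: FV = P * (1 + r/m)^(m*t)
Period rate: r/m = 0.1132 / 4 = 0.0283
Total periods: m*t = 4 * 1 = 4
Growth factor: (1 + 0.0283)^4 = 1.118097
FV = $45,850.00 * 1.118097 = $51,264.73

$51,264.73


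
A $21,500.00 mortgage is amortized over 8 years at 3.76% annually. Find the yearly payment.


Formula: PMT = PV * r / (1 - (1+r)^(-n))
Denominator: 1 - (1 + 0.0376)^(-8) = 0.255679
Numerator: $21,500.00 * 0.0376 = 808.4
PMT = 808.4 / 0.255679 = $3,161.78

$3,161.78


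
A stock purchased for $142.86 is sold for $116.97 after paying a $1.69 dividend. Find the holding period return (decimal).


Formula: HPR = (P1 - P0 + D) / P0
Gain: $116.97 - $142.86 + $1.69 = -$24.20
HPR = -$24.20 / $142.86 = -0.1694

-0.1694


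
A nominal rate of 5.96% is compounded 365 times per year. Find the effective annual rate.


Formula: EAR = (1 + r/m)^m - 1
Period rate: r/m = 0.0596 / 365 = 0.000163
Compounding: (1 + 0.000163)^365 = 1.061407
EAR = 1.061407 - 1 = 0.061407

0.061407


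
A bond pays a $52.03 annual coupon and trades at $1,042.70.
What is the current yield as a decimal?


Formula: Current yield = annual coupon / price
Substituting: CY = $52.03 / $1,042.70
CY = 0.049899

0.049899


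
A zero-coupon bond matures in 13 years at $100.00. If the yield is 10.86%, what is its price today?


Formula: Price = FV / (1 + r)^n
Substituting: Price = $100.00 / (1 + 0.1086)^13
Discount factor: (1.1086)^13 = 3.820088
Price = $100.00 / 3.820088 = $26.18

$26.18


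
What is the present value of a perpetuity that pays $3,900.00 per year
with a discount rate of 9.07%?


Formula: PV = C / r
Substituting: PV = $3,900.00 / 0.0907
PV = $42,998.90

$42,998.90


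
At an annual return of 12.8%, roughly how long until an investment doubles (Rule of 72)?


Formula: Years ≈ 72 / r
Substituting: Years ≈ 72 / 12.8
Years ≈ 5.6

5.6 years


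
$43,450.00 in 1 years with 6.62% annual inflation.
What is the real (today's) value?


Formula: Real value = nominal / (1 + inflation)^years
Price level: (1 + 0.0662)^1 = 1.0662
Real value = $43,450.00 / 1.0662 = $40,752.20

$40,752.20


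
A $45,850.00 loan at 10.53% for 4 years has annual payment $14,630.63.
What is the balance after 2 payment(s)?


Formula: Balance = PV*(1+r)^k - PMT*((1+r)^k - 1)/r
Growth: (1 + 0.1053)^2 = 1.221688
Accumulated factor: ((1+r)^k - 1)/r = 2.1053
Balance = $45,850.00 * 1.221688 - $14,630.63 * 2.1053
Balance = $25,212.53

$25,212.53


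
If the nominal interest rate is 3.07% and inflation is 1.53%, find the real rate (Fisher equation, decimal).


Formula: (1 + r_real) = (1 + r_nom) / (1 + inflation)
Substituting: (1 + r_real) = 1.0307 / 1.0153
(1 + r_real) = 1.015168
r_real = 1.015168 - 1 = 0.015168

0.015168


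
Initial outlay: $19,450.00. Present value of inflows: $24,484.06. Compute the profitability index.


Formula: PI = PV(cash flows) / initial investment
Substituting: PI = $24,484.06 / $19,450.00
PI = 1.2588

1.2588


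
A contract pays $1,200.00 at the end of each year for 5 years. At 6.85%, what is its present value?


Formula: PV = PMT * (1 - (1+r)^(-n)) / r
Discount factor: (1 + 0.0685)^(-5) = 0.718005
Bracket: 1 - 0.718005 = 0.281995
PV = $1,200.00 * 0.281995 / 0.0685 = $4,940.06

$4,940.06


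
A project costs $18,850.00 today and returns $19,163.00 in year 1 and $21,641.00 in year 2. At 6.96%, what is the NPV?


Formula: NPV = C0 + C1/(1+r) + C2/(1+r)^2
Discount C1: $19,163.00 / (1 + 0.0696) = $17,916.04
Discount C2: $21,641.00 / (1 + 0.0696)^2 = $18,916.23
NPV = -$18,850.00 + $17,916.04 + $18,916.23 = $17,982.27

$17,982.27


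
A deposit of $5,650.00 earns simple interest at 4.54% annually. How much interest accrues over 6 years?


Formula: I = P * r * t
Substituting: I = $5,650.00 * 0.0454 * 6
Step: I = $5,650.00 * 0.2724
I = $1,539.06

$1,539.06


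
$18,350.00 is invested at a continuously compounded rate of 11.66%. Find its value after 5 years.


Formula: FV = P * e^(r*t)
Exponent: r*t = 0.1166 * 5 = 0.583
e^(0.583) = 1.791405
FV = $18,350.00 * 1.791405 = $32,872.27

$32,872.27


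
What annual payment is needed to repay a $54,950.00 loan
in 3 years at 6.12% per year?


Formula: PMT = PV * r / (1 - (1+r)^(-n))
Denominator: 1 - (1 + 0.0612)^(-3) = 0.163226
Numerator: $54,950.00 * 0.0612 = 3362.94
PMT = 3362.94 / 0.163226 = $20,602.99

$20,602.99


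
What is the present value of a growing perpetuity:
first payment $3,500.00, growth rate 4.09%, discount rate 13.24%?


Formula: PV = C / (r - g)
Spread: r - g = 0.1324 - 0.0409 = 0.0915
Substituting: PV = $3,500.00 / 0.0915
PV = $38,251.37

$38,251.37


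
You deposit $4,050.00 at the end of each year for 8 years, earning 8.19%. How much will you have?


Formula: FV = PMT * ((1+r)^n - 1) / r
Growth factor: (1 + 0.0819)^8 = 1.877141
Numerator: 1.877141 - 1 = 0.877141
FV = $4,050.00 * 0.877141 / 0.0819 = $43,375.12

$43,375.12


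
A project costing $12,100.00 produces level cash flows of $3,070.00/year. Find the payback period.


Formula: Payback = investment / annual cash flow
Substituting: Payback = $12,100.00 / $3,070.00
Payback = 3.9414 years

3.9414 years


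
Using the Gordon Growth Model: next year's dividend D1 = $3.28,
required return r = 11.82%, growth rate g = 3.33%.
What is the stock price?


Formula: P = D1 / (r - g)
Spread: r - g = 0.1182 - 0.0333 = 0.0849
Substituting: P = $3.28 / 0.0849
P = $38.63

$38.63


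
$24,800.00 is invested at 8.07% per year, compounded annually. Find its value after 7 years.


Formula: FV = P * (1 + r)^n
Substituting: FV = $24,800.00 * (1 + 0.0807)^7
Growth factor: (1.0807)^7 = 1.721615
FV = $24,800.00 * 1.721615 = $42,696.05

$42,696.05


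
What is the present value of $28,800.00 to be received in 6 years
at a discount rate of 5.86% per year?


Formula: PV = FV / (1 + r)^n
Substituting: PV = $28,800.00 / (1 + 0.0586)^6
Discount factor: (1.0586)^6 = 1.407315
PV = $28,800.00 / 1.407315 = $20,464.50

$20,464.50


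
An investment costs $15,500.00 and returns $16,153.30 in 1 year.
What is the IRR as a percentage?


Formula: IRR = C1/C0 - 1
Substituting: IRR = $16,153.30 / $15,500.00 - 1
Ratio: 1.042148 - 1 = 0.042148
IRR = 4.2148%

4.2148%


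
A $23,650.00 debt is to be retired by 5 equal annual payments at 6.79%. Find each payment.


Formula: PMT = PV * r / (1 - (1+r)^(-n))
Denominator: 1 - (1 + 0.0679)^(-5) = 0.279976
Numerator: $23,650.00 * 0.0679 = 1605.835
PMT = 1605.835 / 0.279976 = $5,735.62

$5,735.62


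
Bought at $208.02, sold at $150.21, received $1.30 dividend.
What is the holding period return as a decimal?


Formula: HPR = (P1 - P0 + D) / P0
Gain: $150.21 - $208.02 + $1.30 = -$56.51
HPR = -$56.51 / $208.02 = -0.2717

-0.2717


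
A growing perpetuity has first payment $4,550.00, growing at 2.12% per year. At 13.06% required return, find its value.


Formula: PV = C / (r - g)
Spread: r - g = 0.1306 - 0.0212 = 0.1094
Substituting: PV = $4,550.00 / 0.1094
PV = $41,590.49

$41,590.49


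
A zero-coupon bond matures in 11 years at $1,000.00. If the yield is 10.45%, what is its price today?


Formula: Price = FV / (1 + r)^n
Substituting: Price = $1,000.00 / (1 + 0.1045)^11
Discount factor: (1.1045)^11 = 2.984166
Price = $1,000.00 / 2.984166 = $335.10

$335.10


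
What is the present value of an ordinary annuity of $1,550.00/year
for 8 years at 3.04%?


Formula: PV = PMT * (1 - (1+r)^(-n)) / r
Discount factor: (1 + 0.0304)^(-8) = 0.786961
Bracket: 1 - 0.786961 = 0.213039
PV = $1,550.00 * 0.213039 / 0.0304 = $10,862.19

$10,862.19


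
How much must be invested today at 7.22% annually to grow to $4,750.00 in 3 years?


Formula: PV = FV / (1 + r)^n
Substituting: PV = $4,750.00 / (1 + 0.0722)^3
Discount factor: (1.0722)^3 = 1.232615
PV = $4,750.00 / 1.232615 = $3,853.60

$3,853.60


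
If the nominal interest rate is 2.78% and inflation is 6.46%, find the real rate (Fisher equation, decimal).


Formula: (1 + r_real) = (1 + r_nom) / (1 + inflation)
Substituting: (1 + r_real) = 1.0278 / 1.0646
(1 + r_real) = 0.965433
r_real = 0.965433 - 1 = -0.034567

-0.034567


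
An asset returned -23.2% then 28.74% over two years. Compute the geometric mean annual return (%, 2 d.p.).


Formula: Geometric mean = ((1+r1)*(1+r2))^(1/2) - 1
Product: (1 + -0.232) * (1 + 0.2874) = 0.768 * 1.2874 = 0.988723
Square root: 0.988723^0.5 = 0.994346
Geometric mean = 0.994346 - 1 = -0.005654
As percentage: -0.57%

-0.57%


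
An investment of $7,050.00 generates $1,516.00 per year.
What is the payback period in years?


Formula: Payback = investment / annual cash flow
Substituting: Payback = $7,050.00 / $1,516.00
Payback = 4.6504 years

4.6504 years


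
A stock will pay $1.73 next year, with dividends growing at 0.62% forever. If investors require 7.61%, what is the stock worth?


Formula: P = D1 / (r - g)
Spread: r - g = 0.0761 - 0.0062 = 0.0699
Substituting: P = $1.73 / 0.0699
P = $24.75

$24.75


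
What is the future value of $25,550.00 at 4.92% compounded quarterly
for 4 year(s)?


Formula: FV = P * (1 + r/m)^(m*t)
Period rate: r/m = 0.0492 / 4 = 0.0123
Total periods: m*t = 4 * 4 = 16
Growth factor: (1 + 0.0123)^16 = 1.21604
FV = $25,550.00 * 1.21604 = $31,069.82

$31,069.82


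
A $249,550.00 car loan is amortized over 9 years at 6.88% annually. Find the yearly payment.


Formula: PMT = PV * r / (1 - (1+r)^(-n))
Denominator: 1 - (1 + 0.0688)^(-9) = 0.450545
Numerator: $249,550.00 * 0.0688 = 17169.04
PMT = 17169.04 / 0.450545 = $38,107.26

$38,107.26


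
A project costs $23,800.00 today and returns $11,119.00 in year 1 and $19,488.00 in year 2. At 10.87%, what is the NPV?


Formula: NPV = C0 + C1/(1+r) + C2/(1+r)^2
Discount C1: $11,119.00 / (1 + 0.1087) = $10,028.86
Discount C2: $19,488.00 / (1 + 0.1087)^2 = $15,854.01
NPV = -$23,800.00 + $10,028.86 + $15,854.01 = $2,082.87

$2,082.87


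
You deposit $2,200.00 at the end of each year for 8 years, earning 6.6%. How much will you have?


Formula: FV = PMT * ((1+r)^n - 1) / r
Growth factor: (1 + 0.066)^8 = 1.667468
Numerator: 1.667468 - 1 = 0.667468
FV = $2,200.00 * 0.667468 / 0.066 = $22,248.95

$22,248.95


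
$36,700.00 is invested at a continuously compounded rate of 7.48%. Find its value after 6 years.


Formula: FV = P * e^(r*t)
Exponent: r*t = 0.0748 * 6 = 0.4488
e^(0.4488) = 1.566431
FV = $36,700.00 * 1.566431 = $57,488.03

$57,488.03


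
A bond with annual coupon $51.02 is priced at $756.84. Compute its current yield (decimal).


Formula: Current yield = annual coupon / price
Substituting: CY = $51.02 / $756.84
CY = 0.067412

0.067412


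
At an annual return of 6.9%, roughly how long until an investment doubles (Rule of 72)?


Formula: Years ≈ 72 / r
Substituting: Years ≈ 72 / 6.9
Years ≈ 10.4

10.4 years


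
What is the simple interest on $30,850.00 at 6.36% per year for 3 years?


Formula: I = P * r * t
Substituting: I = $30,850.00 * 0.0636 * 3
Step: I = $30,850.00 * 0.1908
I = $5,886.18

$5,886.18


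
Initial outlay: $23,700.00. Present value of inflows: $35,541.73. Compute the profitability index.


Formula: PI = PV(cash flows) / initial investment
Substituting: PI = $35,541.73 / $23,700.00
PI = 1.4997

1.4997


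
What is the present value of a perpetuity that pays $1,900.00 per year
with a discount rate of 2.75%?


Formula: PV = C / r
Substituting: PV = $1,900.00 / 0.0275
PV = $69,090.91

$69,090.91


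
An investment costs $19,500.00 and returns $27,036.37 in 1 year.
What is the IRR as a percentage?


Formula: IRR = C1/C0 - 1
Substituting: IRR = $27,036.37 / $19,500.00 - 1
Ratio: 1.386481 - 1 = 0.386481
IRR = 38.6481%

38.6481%


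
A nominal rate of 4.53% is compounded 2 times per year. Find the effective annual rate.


Formula: EAR = (1 + r/m)^m - 1
Period rate: r/m = 0.0453 / 2 = 0.02265
Compounding: (1 + 0.02265)^2 = 1.045813
EAR = 1.045813 - 1 = 0.045813

0.045813


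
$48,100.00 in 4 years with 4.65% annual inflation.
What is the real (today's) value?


Formula: Real value = nominal / (1 + inflation)^years
Price level: (1 + 0.0465)^4 = 1.19938
Real value = $48,100.00 / 1.19938 = $40,104.04

$40,104.04


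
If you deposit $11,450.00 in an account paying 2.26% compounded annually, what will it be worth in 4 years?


Formula: FV = P * (1 + r)^n
Substituting: FV = $11,450.00 * (1 + 0.0226)^4
Growth factor: (1.0226)^4 = 1.093511
FV = $11,450.00 * 1.093511 = $12,520.70

$12,520.70


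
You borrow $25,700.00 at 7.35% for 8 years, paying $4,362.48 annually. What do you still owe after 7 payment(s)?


Formula: Balance = PV*(1+r)^k - PMT*((1+r)^k - 1)/r
Growth: (1 + 0.0735)^7 = 1.642912
Accumulated factor: ((1+r)^k - 1)/r = 8.747104
Balance = $25,700.00 * 1.642912 - $4,362.48 * 8.747104
Balance = $4,063.78

$4,063.78


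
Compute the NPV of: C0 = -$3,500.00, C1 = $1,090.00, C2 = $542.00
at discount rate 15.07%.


Formula: NPV = C0 + C1/(1+r) + C2/(1+r)^2
Discount C1: $1,090.00 / (1 + 0.1507) = $947.25
Discount C2: $542.00 / (1 + 0.1507)^2 = $409.33
NPV = -$3,500.00 + $947.25 + $409.33 = -$2,143.42

-$2,143.42


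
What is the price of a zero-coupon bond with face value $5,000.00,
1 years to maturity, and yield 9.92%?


Formula: Price = FV / (1 + r)^n
Substituting: Price = $5,000.00 / (1 + 0.0992)^1
Discount factor: (1.0992)^1 = 1.0992
Price = $5,000.00 / 1.0992 = $4,548.76

$4,548.76


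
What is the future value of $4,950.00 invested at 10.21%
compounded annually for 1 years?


Formula: FV = P * (1 + r)^n
Substituting: FV = $4,950.00 * (1 + 0.1021)^1
Growth factor: (1.1021)^1 = 1.1021
FV = $4,950.00 * 1.1021 = $5,455.40

$5,455.40


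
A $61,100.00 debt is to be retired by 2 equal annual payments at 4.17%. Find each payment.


Formula: PMT = PV * r / (1 - (1+r)^(-n))
Denominator: 1 - (1 + 0.0417)^(-2) = 0.078459
Numerator: $61,100.00 * 0.0417 = 2547.87
PMT = 2547.87 / 0.078459 = $32,473.91

$32,473.91


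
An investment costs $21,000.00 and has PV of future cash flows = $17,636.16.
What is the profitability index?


Formula: PI = PV(cash flows) / initial investment
Substituting: PI = $17,636.16 / $21,000.00
PI = 0.8398

0.8398


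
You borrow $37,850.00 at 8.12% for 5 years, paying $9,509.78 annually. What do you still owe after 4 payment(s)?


Formula: Balance = PV*(1+r)^k - PMT*((1+r)^k - 1)/r
Growth: (1 + 0.0812)^4 = 1.366546
Accumulated factor: ((1+r)^k - 1)/r = 4.514109
Balance = $37,850.00 * 1.366546 - $9,509.78 * 4.514109
Balance = $8,795.57

$8,795.57


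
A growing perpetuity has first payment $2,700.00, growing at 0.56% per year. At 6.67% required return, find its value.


Formula: PV = C / (r - g)
Spread: r - g = 0.0667 - 0.0056 = 0.0611
Substituting: PV = $2,700.00 / 0.0611
PV = $44,189.85

$44,189.85


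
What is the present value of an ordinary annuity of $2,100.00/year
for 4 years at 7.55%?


Formula: PV = PMT * (1 - (1+r)^(-n)) / r
Discount factor: (1 + 0.0755)^(-4) = 0.747409
Bracket: 1 - 0.747409 = 0.252591
PV = $2,100.00 * 0.252591 / 0.0755 = $7,025.71

$7,025.71


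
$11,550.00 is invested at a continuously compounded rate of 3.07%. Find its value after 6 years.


Formula: FV = P * e^(r*t)
Exponent: r*t = 0.0307 * 6 = 0.1842
e^(0.1842) = 1.202256
FV = $11,550.00 * 1.202256 = $13,886.06

$13,886.06


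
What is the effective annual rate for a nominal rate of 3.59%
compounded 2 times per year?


Formula: EAR = (1 + r/m)^m - 1
Period rate: r/m = 0.0359 / 2 = 0.01795
Compounding: (1 + 0.01795)^2 = 1.036222
EAR = 1.036222 - 1 = 0.036222

0.036222


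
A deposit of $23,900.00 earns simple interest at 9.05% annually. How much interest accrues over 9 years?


Formula: I = P * r * t
Substituting: I = $23,900.00 * 0.0905 * 9
Step: I = $23,900.00 * 0.8145
I = $19,466.55

$19,466.55


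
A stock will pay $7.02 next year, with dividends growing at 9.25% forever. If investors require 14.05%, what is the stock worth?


Formula: P = D1 / (r - g)
Spread: r - g = 0.1405 - 0.0925 = 0.048
Substituting: P = $7.02 / 0.048
P = $146.25

$146.25


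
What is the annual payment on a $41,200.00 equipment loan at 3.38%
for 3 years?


Formula: PMT = PV * r / (1 - (1+r)^(-n))
Denominator: 1 - (1 + 0.0338)^(-3) = 0.094913
Numerator: $41,200.00 * 0.0338 = 1392.56
PMT = 1392.56 / 0.094913 = $14,671.99

$14,671.99


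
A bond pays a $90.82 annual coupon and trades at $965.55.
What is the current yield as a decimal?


Formula: Current yield = annual coupon / price
Substituting: CY = $90.82 / $965.55
CY = 0.09406

0.09406


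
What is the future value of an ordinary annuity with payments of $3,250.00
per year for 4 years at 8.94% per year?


Formula: FV = PMT * ((1+r)^n - 1) / r
Growth factor: (1 + 0.0894)^4 = 1.408476
Numerator: 1.408476 - 1 = 0.408476
FV = $3,250.00 * 0.408476 / 0.0894 = $14,849.52

$14,849.52


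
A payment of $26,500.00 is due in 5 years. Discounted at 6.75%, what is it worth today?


Formula: PV = FV / (1 + r)^n
Substituting: PV = $26,500.00 / (1 + 0.0675)^5
Discount factor: (1.0675)^5 = 1.386243
PV = $26,500.00 / 1.386243 = $19,116.42

$19,116.42


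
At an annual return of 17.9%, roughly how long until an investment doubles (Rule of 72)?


Formula: Years ≈ 72 / r
Substituting: Years ≈ 72 / 17.9
Years ≈ 4.0

4.0 years


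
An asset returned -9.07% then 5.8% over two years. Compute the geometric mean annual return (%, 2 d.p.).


Formula: Geometric mean = ((1+r1)*(1+r2))^(1/2) - 1
Product: (1 + -0.0907) * (1 + 0.058) = 0.9093 * 1.058 = 0.962039
Square root: 0.962039^0.5 = 0.980836
Geometric mean = 0.980836 - 1 = -0.019164
As percentage: -1.92%

-1.92%


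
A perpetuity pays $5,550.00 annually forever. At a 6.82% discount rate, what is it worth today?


Formula: PV = C / r
Substituting: PV = $5,550.00 / 0.0682
PV = $81,378.30

$81,378.30


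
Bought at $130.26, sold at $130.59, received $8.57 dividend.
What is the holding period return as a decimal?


Formula: HPR = (P1 - P0 + D) / P0
Gain: $130.59 - $130.26 + $8.57 = $8.90
HPR = $8.90 / $130.26 = 0.0683

0.0683


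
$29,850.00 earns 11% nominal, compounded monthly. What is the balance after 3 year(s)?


Formula: FV = P * (1 + r/m)^(m*t)
Period rate: r/m = 0.11 / 12 = 0.009167
Total periods: m*t = 12 * 3 = 36
Growth factor: (1 + 0.009167)^36 = 1.388879
FV = $29,850.00 * 1.388879 = $41,458.03

$41,458.03


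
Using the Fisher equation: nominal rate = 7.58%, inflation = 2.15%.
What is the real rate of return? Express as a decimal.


Formula: (1 + r_real) = (1 + r_nom) / (1 + inflation)
Substituting: (1 + r_real) = 1.0758 / 1.0215
(1 + r_real) = 1.053157
r_real = 1.053157 - 1 = 0.053157

0.053157


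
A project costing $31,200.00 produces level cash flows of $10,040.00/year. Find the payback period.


Formula: Payback = investment / annual cash flow
Substituting: Payback = $31,200.00 / $10,040.00
Payback = 3.1076 years

3.1076 years


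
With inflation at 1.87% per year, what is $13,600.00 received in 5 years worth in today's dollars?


Formula: Real value = nominal / (1 + inflation)^years
Price level: (1 + 0.0187)^5 = 1.097063
Real value = $13,600.00 / 1.097063 = $12,396.74

$12,396.74


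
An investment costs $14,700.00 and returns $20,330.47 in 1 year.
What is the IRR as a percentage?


Formula: IRR = C1/C0 - 1
Substituting: IRR = $20,330.47 / $14,700.00 - 1
Ratio: 1.383025 - 1 = 0.383025
IRR = 38.3025%

38.3025%


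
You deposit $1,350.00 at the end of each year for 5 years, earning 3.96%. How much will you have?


Formula: FV = PMT * ((1+r)^n - 1) / r
Growth factor: (1 + 0.0396)^5 = 1.214315
Numerator: 1.214315 - 1 = 0.214315
FV = $1,350.00 * 0.214315 / 0.0396 = $7,306.19

$7,306.19


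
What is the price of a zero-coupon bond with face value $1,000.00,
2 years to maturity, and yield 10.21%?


Formula: Price = FV / (1 + r)^n
Substituting: Price = $1,000.00 / (1 + 0.1021)^2
Discount factor: (1.1021)^2 = 1.214624
Price = $1,000.00 / 1.214624 = $823.30

$823.30


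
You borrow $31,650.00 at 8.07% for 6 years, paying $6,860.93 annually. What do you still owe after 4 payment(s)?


Formula: Balance = PV*(1+r)^k - PMT*((1+r)^k - 1)/r
Growth: (1 + 0.0807)^4 = 1.36402
Accumulated factor: ((1+r)^k - 1)/r = 4.510776
Balance = $31,650.00 * 1.36402 - $6,860.93 * 4.510776
Balance = $12,223.10

$12,223.10


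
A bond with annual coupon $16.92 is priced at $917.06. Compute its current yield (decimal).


Formula: Current yield = annual coupon / price
Substituting: CY = $16.92 / $917.06
CY = 0.01845

0.01845


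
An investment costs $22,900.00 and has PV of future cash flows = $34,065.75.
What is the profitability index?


Formula: PI = PV(cash flows) / initial investment
Substituting: PI = $34,065.75 / $22,900.00
PI = 1.4876

1.4876


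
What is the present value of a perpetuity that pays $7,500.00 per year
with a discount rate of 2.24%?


Formula: PV = C / r
Substituting: PV = $7,500.00 / 0.0224
PV = $334,821.43

$334,821.43


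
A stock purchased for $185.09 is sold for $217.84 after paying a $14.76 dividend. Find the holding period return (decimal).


Formula: HPR = (P1 - P0 + D) / P0
Gain: $217.84 - $185.09 + $14.76 = $47.51
HPR = $47.51 / $185.09 = 0.2567

0.2567


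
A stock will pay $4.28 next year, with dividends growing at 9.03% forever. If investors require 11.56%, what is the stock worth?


Formula: P = D1 / (r - g)
Spread: r - g = 0.1156 - 0.0903 = 0.0253
Substituting: P = $4.28 / 0.0253
P = $169.17

$169.17


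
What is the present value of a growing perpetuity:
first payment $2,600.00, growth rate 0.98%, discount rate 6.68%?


Formula: PV = C / (r - g)
Spread: r - g = 0.0668 - 0.0098 = 0.057
Substituting: PV = $2,600.00 / 0.057
PV = $45,614.04

$45,614.04


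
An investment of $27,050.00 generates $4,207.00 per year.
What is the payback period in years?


Formula: Payback = investment / annual cash flow
Substituting: Payback = $27,050.00 / $4,207.00
Payback = 6.4298 years

6.4298 years


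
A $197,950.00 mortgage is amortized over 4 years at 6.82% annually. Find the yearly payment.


Formula: PMT = PV * r / (1 - (1+r)^(-n))
Denominator: 1 - (1 + 0.0682)^(-4) = 0.23195
Numerator: $197,950.00 * 0.0682 = 13500.19
PMT = 13500.19 / 0.23195 = $58,203.11

$58,203.11


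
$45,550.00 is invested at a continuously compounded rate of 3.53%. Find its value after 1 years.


Formula: FV = P * e^(r*t)
Exponent: r*t = 0.0353 * 1 = 0.0353
e^(0.0353) = 1.03593
FV = $45,550.00 * 1.03593 = $47,186.63

$47,186.63


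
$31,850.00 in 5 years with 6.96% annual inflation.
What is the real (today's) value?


Formula: Real value = nominal / (1 + inflation)^years
Price level: (1 + 0.0696)^5 = 1.399932
Real value = $31,850.00 / 1.399932 = $22,751.10

$22,751.10


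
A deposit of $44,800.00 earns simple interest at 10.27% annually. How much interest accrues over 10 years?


Formula: I = P * r * t
Substituting: I = $44,800.00 * 0.1027 * 10
Step: I = $44,800.00 * 1.027
I = $46,009.60

$46,009.60


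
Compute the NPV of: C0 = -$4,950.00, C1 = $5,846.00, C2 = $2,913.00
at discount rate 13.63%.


Formula: NPV = C0 + C1/(1+r) + C2/(1+r)^2
Discount C1: $5,846.00 / (1 + 0.1363) = $5,144.77
Discount C2: $2,913.00 / (1 + 0.1363)^2 = $2,256.08
NPV = -$4,950.00 + $5,144.77 + $2,256.08 = $2,450.85

$2,450.85


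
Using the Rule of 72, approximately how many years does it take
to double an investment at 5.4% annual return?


Formula: Years ≈ 72 / r
Substituting: Years ≈ 72 / 5.4
Years ≈ 13.3

13.3 years


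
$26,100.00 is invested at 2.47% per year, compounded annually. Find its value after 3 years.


Formula: FV = P * (1 + r)^n
Substituting: FV = $26,100.00 * (1 + 0.0247)^3
Growth factor: (1.0247)^3 = 1.075945
FV = $26,100.00 * 1.075945 = $28,082.17

$28,082.17


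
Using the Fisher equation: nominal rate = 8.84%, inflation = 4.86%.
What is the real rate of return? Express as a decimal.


Formula: (1 + r_real) = (1 + r_nom) / (1 + inflation)
Substituting: (1 + r_real) = 1.0884 / 1.0486
(1 + r_real) = 1.037955
r_real = 1.037955 - 1 = 0.037955

0.037955


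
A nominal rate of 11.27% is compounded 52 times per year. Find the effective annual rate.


Formula: EAR = (1 + r/m)^m - 1
Period rate: r/m = 0.1127 / 52 = 0.002167
Compounding: (1 + 0.002167)^52 = 1.11916
EAR = 1.11916 - 1 = 0.11916

0.11916


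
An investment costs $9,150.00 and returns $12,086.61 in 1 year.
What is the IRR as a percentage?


Formula: IRR = C1/C0 - 1
Substituting: IRR = $12,086.61 / $9,150.00 - 1
Ratio: 1.320941 - 1 = 0.320941
IRR = 32.0941%

32.0941%


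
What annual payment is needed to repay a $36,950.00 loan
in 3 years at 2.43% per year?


Formula: PMT = PV * r / (1 - (1+r)^(-n))
Denominator: 1 - (1 + 0.0243)^(-3) = 0.069495
Numerator: $36,950.00 * 0.0243 = 897.885
PMT = 897.885 / 0.069495 = $12,920.05

$12,920.05


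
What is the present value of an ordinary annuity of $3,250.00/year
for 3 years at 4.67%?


Formula: PV = PMT * (1 - (1+r)^(-n)) / r
Discount factor: (1 + 0.0467)^(-3) = 0.872034
Bracket: 1 - 0.872034 = 0.127966
PV = $3,250.00 * 0.127966 / 0.0467 = $8,905.57

$8,905.57


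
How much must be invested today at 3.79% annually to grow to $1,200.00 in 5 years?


Formula: PV = FV / (1 + r)^n
Substituting: PV = $1,200.00 / (1 + 0.0379)^5
Discount factor: (1.0379)^5 = 1.204419
PV = $1,200.00 / 1.204419 = $996.33

$996.33


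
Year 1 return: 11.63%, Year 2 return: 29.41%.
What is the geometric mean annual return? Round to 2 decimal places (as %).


Formula: Geometric mean = ((1+r1)*(1+r2))^(1/2) - 1
Product: (1 + 0.1163) * (1 + 0.2941) = 1.1163 * 1.2941 = 1.444604
Square root: 1.444604^0.5 = 1.201917
Geometric mean = 1.201917 - 1 = 0.201917
As percentage: 20.19%

20.19%


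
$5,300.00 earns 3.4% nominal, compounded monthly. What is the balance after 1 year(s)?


Formula: FV = P * (1 + r/m)^(m*t)
Period rate: r/m = 0.034 / 12 = 0.002833
Total periods: m*t = 12 * 1 = 12
Growth factor: (1 + 0.002833)^12 = 1.034535
FV = $5,300.00 * 1.034535 = $5,483.03

$5,483.03


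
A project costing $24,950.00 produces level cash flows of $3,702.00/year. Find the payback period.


Formula: Payback = investment / annual cash flow
Substituting: Payback = $24,950.00 / $3,702.00
Payback = 6.7396 years

6.7396 years
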